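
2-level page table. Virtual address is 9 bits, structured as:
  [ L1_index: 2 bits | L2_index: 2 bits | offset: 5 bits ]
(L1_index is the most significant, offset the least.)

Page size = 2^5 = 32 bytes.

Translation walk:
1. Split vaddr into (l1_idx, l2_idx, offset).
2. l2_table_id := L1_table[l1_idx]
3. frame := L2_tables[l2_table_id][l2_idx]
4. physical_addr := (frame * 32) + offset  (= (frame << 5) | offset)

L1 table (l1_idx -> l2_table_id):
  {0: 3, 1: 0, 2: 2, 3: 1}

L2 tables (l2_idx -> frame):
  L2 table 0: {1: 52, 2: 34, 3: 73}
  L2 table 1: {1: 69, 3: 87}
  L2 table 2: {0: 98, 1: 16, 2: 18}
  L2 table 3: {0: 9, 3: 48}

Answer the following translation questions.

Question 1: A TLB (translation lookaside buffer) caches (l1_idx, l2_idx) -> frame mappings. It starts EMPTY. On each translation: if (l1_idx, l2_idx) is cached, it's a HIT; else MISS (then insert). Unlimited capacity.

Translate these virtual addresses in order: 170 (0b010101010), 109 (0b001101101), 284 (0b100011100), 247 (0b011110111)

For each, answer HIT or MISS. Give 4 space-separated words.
vaddr=170: (1,1) not in TLB -> MISS, insert
vaddr=109: (0,3) not in TLB -> MISS, insert
vaddr=284: (2,0) not in TLB -> MISS, insert
vaddr=247: (1,3) not in TLB -> MISS, insert

Answer: MISS MISS MISS MISS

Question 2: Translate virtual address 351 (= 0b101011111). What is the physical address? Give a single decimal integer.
vaddr = 351 = 0b101011111
Split: l1_idx=2, l2_idx=2, offset=31
L1[2] = 2
L2[2][2] = 18
paddr = 18 * 32 + 31 = 607

Answer: 607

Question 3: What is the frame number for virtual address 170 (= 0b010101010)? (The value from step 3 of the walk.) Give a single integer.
vaddr = 170: l1_idx=1, l2_idx=1
L1[1] = 0; L2[0][1] = 52

Answer: 52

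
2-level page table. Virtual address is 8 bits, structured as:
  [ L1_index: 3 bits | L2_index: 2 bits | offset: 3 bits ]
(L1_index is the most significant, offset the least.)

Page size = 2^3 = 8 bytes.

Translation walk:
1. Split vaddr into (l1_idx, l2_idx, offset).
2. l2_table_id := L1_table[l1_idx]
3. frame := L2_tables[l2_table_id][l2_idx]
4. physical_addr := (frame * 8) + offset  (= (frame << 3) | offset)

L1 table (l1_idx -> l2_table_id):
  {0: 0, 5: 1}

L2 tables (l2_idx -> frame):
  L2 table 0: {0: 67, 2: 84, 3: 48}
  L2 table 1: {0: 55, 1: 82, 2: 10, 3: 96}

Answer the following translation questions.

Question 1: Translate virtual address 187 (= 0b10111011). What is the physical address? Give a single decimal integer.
vaddr = 187 = 0b10111011
Split: l1_idx=5, l2_idx=3, offset=3
L1[5] = 1
L2[1][3] = 96
paddr = 96 * 8 + 3 = 771

Answer: 771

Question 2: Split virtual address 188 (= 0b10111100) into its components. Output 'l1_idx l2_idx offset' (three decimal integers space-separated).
Answer: 5 3 4

Derivation:
vaddr = 188 = 0b10111100
  top 3 bits -> l1_idx = 5
  next 2 bits -> l2_idx = 3
  bottom 3 bits -> offset = 4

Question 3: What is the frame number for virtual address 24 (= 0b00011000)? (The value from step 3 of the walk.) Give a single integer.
vaddr = 24: l1_idx=0, l2_idx=3
L1[0] = 0; L2[0][3] = 48

Answer: 48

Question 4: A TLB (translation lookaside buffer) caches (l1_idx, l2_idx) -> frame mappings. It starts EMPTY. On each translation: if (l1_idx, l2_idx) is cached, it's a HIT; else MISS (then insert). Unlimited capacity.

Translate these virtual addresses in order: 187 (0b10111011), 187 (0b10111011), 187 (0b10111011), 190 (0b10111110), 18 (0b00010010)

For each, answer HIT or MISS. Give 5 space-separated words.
Answer: MISS HIT HIT HIT MISS

Derivation:
vaddr=187: (5,3) not in TLB -> MISS, insert
vaddr=187: (5,3) in TLB -> HIT
vaddr=187: (5,3) in TLB -> HIT
vaddr=190: (5,3) in TLB -> HIT
vaddr=18: (0,2) not in TLB -> MISS, insert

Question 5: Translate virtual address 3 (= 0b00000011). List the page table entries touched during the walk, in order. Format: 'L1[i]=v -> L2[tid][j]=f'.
Answer: L1[0]=0 -> L2[0][0]=67

Derivation:
vaddr = 3 = 0b00000011
Split: l1_idx=0, l2_idx=0, offset=3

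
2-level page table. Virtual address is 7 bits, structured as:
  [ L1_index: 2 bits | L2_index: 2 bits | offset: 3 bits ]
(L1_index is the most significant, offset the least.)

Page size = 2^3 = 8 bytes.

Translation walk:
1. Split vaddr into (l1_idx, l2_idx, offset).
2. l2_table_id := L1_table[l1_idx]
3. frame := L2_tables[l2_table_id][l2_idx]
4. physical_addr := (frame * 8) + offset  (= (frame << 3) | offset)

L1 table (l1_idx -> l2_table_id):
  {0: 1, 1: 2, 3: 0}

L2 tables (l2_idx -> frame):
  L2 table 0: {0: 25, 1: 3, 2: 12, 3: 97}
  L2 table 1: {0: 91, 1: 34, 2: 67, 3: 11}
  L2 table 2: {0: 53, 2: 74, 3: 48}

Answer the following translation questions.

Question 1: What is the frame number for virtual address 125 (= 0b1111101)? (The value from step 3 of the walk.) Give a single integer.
vaddr = 125: l1_idx=3, l2_idx=3
L1[3] = 0; L2[0][3] = 97

Answer: 97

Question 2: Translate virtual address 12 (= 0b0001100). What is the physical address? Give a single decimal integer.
vaddr = 12 = 0b0001100
Split: l1_idx=0, l2_idx=1, offset=4
L1[0] = 1
L2[1][1] = 34
paddr = 34 * 8 + 4 = 276

Answer: 276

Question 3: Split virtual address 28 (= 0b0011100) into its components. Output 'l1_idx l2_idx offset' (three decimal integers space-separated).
Answer: 0 3 4

Derivation:
vaddr = 28 = 0b0011100
  top 2 bits -> l1_idx = 0
  next 2 bits -> l2_idx = 3
  bottom 3 bits -> offset = 4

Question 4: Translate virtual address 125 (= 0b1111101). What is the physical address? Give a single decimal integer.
vaddr = 125 = 0b1111101
Split: l1_idx=3, l2_idx=3, offset=5
L1[3] = 0
L2[0][3] = 97
paddr = 97 * 8 + 5 = 781

Answer: 781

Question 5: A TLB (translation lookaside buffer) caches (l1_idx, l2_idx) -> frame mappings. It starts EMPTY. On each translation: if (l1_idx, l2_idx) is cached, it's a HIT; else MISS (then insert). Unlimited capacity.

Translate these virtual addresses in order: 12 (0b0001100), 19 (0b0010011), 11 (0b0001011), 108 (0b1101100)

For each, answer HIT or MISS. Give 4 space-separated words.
Answer: MISS MISS HIT MISS

Derivation:
vaddr=12: (0,1) not in TLB -> MISS, insert
vaddr=19: (0,2) not in TLB -> MISS, insert
vaddr=11: (0,1) in TLB -> HIT
vaddr=108: (3,1) not in TLB -> MISS, insert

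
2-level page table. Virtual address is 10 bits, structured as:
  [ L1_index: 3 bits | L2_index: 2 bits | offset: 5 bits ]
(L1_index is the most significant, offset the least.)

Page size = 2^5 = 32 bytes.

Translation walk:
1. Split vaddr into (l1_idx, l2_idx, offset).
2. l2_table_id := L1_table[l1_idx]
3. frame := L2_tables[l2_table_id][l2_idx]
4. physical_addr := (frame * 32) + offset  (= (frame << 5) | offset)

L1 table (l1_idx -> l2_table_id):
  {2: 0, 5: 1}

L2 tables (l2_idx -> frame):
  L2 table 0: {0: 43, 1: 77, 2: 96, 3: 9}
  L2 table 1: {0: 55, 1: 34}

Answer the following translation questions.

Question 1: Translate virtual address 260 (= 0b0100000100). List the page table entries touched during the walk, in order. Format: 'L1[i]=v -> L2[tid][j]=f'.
vaddr = 260 = 0b0100000100
Split: l1_idx=2, l2_idx=0, offset=4

Answer: L1[2]=0 -> L2[0][0]=43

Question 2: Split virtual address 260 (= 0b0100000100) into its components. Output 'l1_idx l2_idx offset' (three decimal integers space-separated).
vaddr = 260 = 0b0100000100
  top 3 bits -> l1_idx = 2
  next 2 bits -> l2_idx = 0
  bottom 5 bits -> offset = 4

Answer: 2 0 4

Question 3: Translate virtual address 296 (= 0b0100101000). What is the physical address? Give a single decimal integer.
vaddr = 296 = 0b0100101000
Split: l1_idx=2, l2_idx=1, offset=8
L1[2] = 0
L2[0][1] = 77
paddr = 77 * 32 + 8 = 2472

Answer: 2472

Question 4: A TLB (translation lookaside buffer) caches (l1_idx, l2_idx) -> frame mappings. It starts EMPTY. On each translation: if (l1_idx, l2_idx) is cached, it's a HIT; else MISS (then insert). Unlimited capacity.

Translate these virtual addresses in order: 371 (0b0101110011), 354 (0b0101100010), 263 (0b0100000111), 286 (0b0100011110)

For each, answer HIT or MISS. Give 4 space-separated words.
vaddr=371: (2,3) not in TLB -> MISS, insert
vaddr=354: (2,3) in TLB -> HIT
vaddr=263: (2,0) not in TLB -> MISS, insert
vaddr=286: (2,0) in TLB -> HIT

Answer: MISS HIT MISS HIT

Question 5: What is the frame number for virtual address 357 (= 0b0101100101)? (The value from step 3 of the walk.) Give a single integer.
vaddr = 357: l1_idx=2, l2_idx=3
L1[2] = 0; L2[0][3] = 9

Answer: 9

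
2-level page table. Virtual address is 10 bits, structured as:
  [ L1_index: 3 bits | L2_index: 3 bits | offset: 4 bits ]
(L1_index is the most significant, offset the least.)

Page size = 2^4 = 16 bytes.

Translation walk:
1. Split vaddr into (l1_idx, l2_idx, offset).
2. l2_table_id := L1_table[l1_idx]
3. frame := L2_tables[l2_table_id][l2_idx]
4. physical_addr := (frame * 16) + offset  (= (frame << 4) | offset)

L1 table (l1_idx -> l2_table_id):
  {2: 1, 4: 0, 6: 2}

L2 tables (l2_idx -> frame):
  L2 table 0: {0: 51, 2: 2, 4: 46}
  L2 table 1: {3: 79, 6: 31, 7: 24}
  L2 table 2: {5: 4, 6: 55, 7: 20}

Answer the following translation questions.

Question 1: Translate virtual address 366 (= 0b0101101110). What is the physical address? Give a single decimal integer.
Answer: 510

Derivation:
vaddr = 366 = 0b0101101110
Split: l1_idx=2, l2_idx=6, offset=14
L1[2] = 1
L2[1][6] = 31
paddr = 31 * 16 + 14 = 510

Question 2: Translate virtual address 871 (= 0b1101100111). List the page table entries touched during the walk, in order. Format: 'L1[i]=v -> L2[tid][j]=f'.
Answer: L1[6]=2 -> L2[2][6]=55

Derivation:
vaddr = 871 = 0b1101100111
Split: l1_idx=6, l2_idx=6, offset=7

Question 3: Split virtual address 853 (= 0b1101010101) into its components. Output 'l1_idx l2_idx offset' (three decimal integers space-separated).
vaddr = 853 = 0b1101010101
  top 3 bits -> l1_idx = 6
  next 3 bits -> l2_idx = 5
  bottom 4 bits -> offset = 5

Answer: 6 5 5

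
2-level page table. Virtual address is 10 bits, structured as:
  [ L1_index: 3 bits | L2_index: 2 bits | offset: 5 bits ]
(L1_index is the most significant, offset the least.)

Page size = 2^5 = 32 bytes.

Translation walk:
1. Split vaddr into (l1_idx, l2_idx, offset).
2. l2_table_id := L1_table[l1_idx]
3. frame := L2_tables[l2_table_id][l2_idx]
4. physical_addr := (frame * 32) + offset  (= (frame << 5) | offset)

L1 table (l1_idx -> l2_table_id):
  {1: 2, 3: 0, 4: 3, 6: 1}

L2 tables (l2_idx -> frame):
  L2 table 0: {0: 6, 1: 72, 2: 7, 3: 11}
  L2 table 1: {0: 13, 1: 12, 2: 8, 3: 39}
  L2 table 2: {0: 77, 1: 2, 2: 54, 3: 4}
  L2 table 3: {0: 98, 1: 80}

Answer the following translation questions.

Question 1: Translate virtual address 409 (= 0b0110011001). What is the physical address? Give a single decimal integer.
Answer: 217

Derivation:
vaddr = 409 = 0b0110011001
Split: l1_idx=3, l2_idx=0, offset=25
L1[3] = 0
L2[0][0] = 6
paddr = 6 * 32 + 25 = 217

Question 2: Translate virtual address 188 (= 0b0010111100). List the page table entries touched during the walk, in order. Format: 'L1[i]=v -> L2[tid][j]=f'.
Answer: L1[1]=2 -> L2[2][1]=2

Derivation:
vaddr = 188 = 0b0010111100
Split: l1_idx=1, l2_idx=1, offset=28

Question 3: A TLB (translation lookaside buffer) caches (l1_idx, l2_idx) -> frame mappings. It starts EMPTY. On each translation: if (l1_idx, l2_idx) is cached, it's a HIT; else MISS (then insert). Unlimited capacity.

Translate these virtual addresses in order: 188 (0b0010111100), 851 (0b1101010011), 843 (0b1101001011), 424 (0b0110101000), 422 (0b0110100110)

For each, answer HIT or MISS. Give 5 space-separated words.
vaddr=188: (1,1) not in TLB -> MISS, insert
vaddr=851: (6,2) not in TLB -> MISS, insert
vaddr=843: (6,2) in TLB -> HIT
vaddr=424: (3,1) not in TLB -> MISS, insert
vaddr=422: (3,1) in TLB -> HIT

Answer: MISS MISS HIT MISS HIT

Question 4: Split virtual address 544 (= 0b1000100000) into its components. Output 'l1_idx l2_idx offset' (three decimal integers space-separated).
vaddr = 544 = 0b1000100000
  top 3 bits -> l1_idx = 4
  next 2 bits -> l2_idx = 1
  bottom 5 bits -> offset = 0

Answer: 4 1 0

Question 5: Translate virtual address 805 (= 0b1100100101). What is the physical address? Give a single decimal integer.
vaddr = 805 = 0b1100100101
Split: l1_idx=6, l2_idx=1, offset=5
L1[6] = 1
L2[1][1] = 12
paddr = 12 * 32 + 5 = 389

Answer: 389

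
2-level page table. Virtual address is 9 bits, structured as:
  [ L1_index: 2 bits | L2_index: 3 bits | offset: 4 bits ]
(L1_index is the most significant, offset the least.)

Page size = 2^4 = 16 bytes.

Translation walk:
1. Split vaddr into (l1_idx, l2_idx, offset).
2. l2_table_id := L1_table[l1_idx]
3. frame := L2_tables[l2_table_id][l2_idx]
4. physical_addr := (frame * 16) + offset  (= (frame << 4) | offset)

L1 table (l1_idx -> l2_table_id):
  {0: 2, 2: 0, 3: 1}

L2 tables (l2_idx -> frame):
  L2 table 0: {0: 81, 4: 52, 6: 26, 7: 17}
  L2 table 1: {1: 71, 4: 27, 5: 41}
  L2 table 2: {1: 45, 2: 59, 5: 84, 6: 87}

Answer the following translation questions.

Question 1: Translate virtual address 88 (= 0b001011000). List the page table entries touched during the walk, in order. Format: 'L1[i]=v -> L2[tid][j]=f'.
vaddr = 88 = 0b001011000
Split: l1_idx=0, l2_idx=5, offset=8

Answer: L1[0]=2 -> L2[2][5]=84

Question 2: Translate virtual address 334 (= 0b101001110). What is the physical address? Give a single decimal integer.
Answer: 846

Derivation:
vaddr = 334 = 0b101001110
Split: l1_idx=2, l2_idx=4, offset=14
L1[2] = 0
L2[0][4] = 52
paddr = 52 * 16 + 14 = 846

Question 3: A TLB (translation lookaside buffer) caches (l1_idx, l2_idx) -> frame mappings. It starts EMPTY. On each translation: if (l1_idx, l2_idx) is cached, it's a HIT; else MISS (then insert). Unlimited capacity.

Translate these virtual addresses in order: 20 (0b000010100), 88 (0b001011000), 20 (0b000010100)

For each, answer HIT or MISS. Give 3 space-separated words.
Answer: MISS MISS HIT

Derivation:
vaddr=20: (0,1) not in TLB -> MISS, insert
vaddr=88: (0,5) not in TLB -> MISS, insert
vaddr=20: (0,1) in TLB -> HIT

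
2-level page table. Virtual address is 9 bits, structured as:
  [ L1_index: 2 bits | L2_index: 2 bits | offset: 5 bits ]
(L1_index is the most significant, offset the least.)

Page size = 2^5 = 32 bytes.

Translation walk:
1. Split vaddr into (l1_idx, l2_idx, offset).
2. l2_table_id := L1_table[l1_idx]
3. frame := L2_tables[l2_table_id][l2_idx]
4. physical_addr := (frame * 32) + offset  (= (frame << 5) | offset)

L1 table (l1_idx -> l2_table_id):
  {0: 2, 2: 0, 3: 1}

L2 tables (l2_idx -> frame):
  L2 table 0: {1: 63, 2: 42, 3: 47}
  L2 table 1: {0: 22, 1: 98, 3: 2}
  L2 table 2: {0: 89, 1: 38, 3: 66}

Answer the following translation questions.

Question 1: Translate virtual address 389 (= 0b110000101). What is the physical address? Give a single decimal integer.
Answer: 709

Derivation:
vaddr = 389 = 0b110000101
Split: l1_idx=3, l2_idx=0, offset=5
L1[3] = 1
L2[1][0] = 22
paddr = 22 * 32 + 5 = 709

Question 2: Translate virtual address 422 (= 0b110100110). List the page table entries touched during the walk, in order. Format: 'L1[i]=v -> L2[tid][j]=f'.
vaddr = 422 = 0b110100110
Split: l1_idx=3, l2_idx=1, offset=6

Answer: L1[3]=1 -> L2[1][1]=98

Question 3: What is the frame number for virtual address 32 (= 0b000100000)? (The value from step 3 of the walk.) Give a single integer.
vaddr = 32: l1_idx=0, l2_idx=1
L1[0] = 2; L2[2][1] = 38

Answer: 38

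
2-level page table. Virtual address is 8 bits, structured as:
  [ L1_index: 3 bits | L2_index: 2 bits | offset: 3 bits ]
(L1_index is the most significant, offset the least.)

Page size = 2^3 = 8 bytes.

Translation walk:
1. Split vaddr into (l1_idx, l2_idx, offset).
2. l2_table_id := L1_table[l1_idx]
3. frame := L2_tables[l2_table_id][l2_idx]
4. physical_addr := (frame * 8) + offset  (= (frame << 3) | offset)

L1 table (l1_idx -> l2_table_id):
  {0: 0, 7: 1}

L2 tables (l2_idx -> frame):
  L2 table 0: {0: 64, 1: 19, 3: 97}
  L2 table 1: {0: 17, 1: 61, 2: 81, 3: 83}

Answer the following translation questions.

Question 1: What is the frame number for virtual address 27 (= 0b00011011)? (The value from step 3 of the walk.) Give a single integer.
vaddr = 27: l1_idx=0, l2_idx=3
L1[0] = 0; L2[0][3] = 97

Answer: 97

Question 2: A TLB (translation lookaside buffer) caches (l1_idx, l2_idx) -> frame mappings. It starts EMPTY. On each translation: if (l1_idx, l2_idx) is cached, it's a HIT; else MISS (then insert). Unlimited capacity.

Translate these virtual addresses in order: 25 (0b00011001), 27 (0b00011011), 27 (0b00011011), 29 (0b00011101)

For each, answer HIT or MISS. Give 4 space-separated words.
vaddr=25: (0,3) not in TLB -> MISS, insert
vaddr=27: (0,3) in TLB -> HIT
vaddr=27: (0,3) in TLB -> HIT
vaddr=29: (0,3) in TLB -> HIT

Answer: MISS HIT HIT HIT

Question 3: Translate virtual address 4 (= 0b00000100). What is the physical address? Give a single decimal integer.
vaddr = 4 = 0b00000100
Split: l1_idx=0, l2_idx=0, offset=4
L1[0] = 0
L2[0][0] = 64
paddr = 64 * 8 + 4 = 516

Answer: 516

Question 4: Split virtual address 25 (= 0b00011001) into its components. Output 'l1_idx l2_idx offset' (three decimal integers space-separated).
vaddr = 25 = 0b00011001
  top 3 bits -> l1_idx = 0
  next 2 bits -> l2_idx = 3
  bottom 3 bits -> offset = 1

Answer: 0 3 1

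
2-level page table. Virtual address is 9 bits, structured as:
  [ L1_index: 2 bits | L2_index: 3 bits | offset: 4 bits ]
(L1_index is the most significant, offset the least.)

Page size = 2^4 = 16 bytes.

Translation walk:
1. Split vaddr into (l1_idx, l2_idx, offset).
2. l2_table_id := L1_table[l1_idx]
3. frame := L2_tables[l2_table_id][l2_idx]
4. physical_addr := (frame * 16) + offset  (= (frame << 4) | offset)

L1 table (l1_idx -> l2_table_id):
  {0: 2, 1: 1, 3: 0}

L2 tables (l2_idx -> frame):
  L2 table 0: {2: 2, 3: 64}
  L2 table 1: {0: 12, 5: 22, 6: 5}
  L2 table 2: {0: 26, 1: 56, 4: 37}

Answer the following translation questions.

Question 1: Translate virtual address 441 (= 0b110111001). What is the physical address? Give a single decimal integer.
vaddr = 441 = 0b110111001
Split: l1_idx=3, l2_idx=3, offset=9
L1[3] = 0
L2[0][3] = 64
paddr = 64 * 16 + 9 = 1033

Answer: 1033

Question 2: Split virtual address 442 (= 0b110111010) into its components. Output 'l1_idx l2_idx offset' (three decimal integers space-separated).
vaddr = 442 = 0b110111010
  top 2 bits -> l1_idx = 3
  next 3 bits -> l2_idx = 3
  bottom 4 bits -> offset = 10

Answer: 3 3 10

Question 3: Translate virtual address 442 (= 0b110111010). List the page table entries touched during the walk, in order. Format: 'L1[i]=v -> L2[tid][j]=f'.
vaddr = 442 = 0b110111010
Split: l1_idx=3, l2_idx=3, offset=10

Answer: L1[3]=0 -> L2[0][3]=64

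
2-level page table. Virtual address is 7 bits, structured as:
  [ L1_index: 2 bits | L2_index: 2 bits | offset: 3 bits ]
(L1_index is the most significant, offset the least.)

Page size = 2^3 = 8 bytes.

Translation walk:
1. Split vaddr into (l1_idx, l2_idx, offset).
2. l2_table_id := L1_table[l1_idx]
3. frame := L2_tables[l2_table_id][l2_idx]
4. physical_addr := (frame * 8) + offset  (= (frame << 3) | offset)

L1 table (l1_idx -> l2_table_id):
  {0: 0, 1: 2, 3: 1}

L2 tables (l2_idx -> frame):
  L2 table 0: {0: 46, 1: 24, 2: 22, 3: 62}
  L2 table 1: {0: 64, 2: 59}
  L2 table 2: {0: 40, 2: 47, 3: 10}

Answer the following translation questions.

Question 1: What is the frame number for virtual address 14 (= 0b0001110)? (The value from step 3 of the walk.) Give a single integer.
Answer: 24

Derivation:
vaddr = 14: l1_idx=0, l2_idx=1
L1[0] = 0; L2[0][1] = 24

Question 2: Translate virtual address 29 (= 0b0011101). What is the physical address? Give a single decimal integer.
Answer: 501

Derivation:
vaddr = 29 = 0b0011101
Split: l1_idx=0, l2_idx=3, offset=5
L1[0] = 0
L2[0][3] = 62
paddr = 62 * 8 + 5 = 501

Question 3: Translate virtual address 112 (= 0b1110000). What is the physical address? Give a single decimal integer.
Answer: 472

Derivation:
vaddr = 112 = 0b1110000
Split: l1_idx=3, l2_idx=2, offset=0
L1[3] = 1
L2[1][2] = 59
paddr = 59 * 8 + 0 = 472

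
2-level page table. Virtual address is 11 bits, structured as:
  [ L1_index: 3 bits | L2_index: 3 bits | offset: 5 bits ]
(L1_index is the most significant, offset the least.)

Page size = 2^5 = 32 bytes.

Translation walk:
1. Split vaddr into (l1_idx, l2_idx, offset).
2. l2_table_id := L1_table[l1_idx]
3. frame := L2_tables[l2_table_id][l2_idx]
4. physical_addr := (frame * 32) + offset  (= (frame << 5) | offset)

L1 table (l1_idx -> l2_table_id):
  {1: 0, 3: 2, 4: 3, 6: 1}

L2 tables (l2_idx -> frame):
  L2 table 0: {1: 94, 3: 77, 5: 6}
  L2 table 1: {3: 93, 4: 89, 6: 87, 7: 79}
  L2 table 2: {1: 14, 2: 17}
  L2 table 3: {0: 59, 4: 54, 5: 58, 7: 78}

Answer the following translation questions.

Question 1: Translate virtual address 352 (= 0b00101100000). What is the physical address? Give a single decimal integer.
Answer: 2464

Derivation:
vaddr = 352 = 0b00101100000
Split: l1_idx=1, l2_idx=3, offset=0
L1[1] = 0
L2[0][3] = 77
paddr = 77 * 32 + 0 = 2464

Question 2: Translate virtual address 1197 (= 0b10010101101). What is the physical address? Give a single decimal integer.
Answer: 1869

Derivation:
vaddr = 1197 = 0b10010101101
Split: l1_idx=4, l2_idx=5, offset=13
L1[4] = 3
L2[3][5] = 58
paddr = 58 * 32 + 13 = 1869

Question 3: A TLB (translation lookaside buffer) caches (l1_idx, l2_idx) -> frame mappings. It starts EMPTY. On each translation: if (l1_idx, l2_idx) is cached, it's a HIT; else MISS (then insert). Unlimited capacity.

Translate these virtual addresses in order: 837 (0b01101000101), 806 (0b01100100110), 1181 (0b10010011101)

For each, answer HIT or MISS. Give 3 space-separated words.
vaddr=837: (3,2) not in TLB -> MISS, insert
vaddr=806: (3,1) not in TLB -> MISS, insert
vaddr=1181: (4,4) not in TLB -> MISS, insert

Answer: MISS MISS MISS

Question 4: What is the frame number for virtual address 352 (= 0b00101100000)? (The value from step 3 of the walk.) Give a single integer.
vaddr = 352: l1_idx=1, l2_idx=3
L1[1] = 0; L2[0][3] = 77

Answer: 77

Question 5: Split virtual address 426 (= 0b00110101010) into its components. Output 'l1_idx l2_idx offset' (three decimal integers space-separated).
Answer: 1 5 10

Derivation:
vaddr = 426 = 0b00110101010
  top 3 bits -> l1_idx = 1
  next 3 bits -> l2_idx = 5
  bottom 5 bits -> offset = 10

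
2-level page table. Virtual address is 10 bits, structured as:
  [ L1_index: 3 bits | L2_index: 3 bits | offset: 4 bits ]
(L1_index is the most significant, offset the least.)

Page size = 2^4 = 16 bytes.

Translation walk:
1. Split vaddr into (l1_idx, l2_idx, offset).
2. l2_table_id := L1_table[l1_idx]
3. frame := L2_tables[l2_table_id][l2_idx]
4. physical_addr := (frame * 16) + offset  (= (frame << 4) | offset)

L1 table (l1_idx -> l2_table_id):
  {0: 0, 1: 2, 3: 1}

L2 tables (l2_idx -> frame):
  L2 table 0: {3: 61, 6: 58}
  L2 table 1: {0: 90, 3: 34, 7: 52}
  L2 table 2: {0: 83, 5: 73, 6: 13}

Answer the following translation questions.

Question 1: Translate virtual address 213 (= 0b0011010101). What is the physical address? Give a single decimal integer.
vaddr = 213 = 0b0011010101
Split: l1_idx=1, l2_idx=5, offset=5
L1[1] = 2
L2[2][5] = 73
paddr = 73 * 16 + 5 = 1173

Answer: 1173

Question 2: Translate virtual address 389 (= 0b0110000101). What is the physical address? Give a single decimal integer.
vaddr = 389 = 0b0110000101
Split: l1_idx=3, l2_idx=0, offset=5
L1[3] = 1
L2[1][0] = 90
paddr = 90 * 16 + 5 = 1445

Answer: 1445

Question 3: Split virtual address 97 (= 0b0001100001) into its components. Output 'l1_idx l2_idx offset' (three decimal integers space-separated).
vaddr = 97 = 0b0001100001
  top 3 bits -> l1_idx = 0
  next 3 bits -> l2_idx = 6
  bottom 4 bits -> offset = 1

Answer: 0 6 1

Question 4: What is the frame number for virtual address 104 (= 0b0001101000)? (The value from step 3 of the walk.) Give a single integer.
vaddr = 104: l1_idx=0, l2_idx=6
L1[0] = 0; L2[0][6] = 58

Answer: 58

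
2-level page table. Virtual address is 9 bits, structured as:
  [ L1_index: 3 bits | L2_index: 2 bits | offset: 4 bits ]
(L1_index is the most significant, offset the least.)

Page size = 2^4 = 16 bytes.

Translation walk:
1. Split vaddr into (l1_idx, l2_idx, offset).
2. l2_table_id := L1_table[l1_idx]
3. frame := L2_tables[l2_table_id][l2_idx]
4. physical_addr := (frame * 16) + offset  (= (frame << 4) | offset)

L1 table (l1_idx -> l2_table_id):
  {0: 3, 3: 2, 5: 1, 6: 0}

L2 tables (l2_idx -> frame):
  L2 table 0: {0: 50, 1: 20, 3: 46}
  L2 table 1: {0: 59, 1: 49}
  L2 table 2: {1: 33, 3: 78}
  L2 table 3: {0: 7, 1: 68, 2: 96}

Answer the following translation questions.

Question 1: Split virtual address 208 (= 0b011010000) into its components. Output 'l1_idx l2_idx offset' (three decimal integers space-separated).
Answer: 3 1 0

Derivation:
vaddr = 208 = 0b011010000
  top 3 bits -> l1_idx = 3
  next 2 bits -> l2_idx = 1
  bottom 4 bits -> offset = 0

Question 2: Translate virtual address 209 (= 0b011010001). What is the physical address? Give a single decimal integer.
Answer: 529

Derivation:
vaddr = 209 = 0b011010001
Split: l1_idx=3, l2_idx=1, offset=1
L1[3] = 2
L2[2][1] = 33
paddr = 33 * 16 + 1 = 529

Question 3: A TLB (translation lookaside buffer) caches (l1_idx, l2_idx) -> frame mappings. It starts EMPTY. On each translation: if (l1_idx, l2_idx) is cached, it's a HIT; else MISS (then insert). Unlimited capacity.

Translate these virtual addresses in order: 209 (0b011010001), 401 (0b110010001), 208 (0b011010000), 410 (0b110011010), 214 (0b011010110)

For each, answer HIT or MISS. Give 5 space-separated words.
vaddr=209: (3,1) not in TLB -> MISS, insert
vaddr=401: (6,1) not in TLB -> MISS, insert
vaddr=208: (3,1) in TLB -> HIT
vaddr=410: (6,1) in TLB -> HIT
vaddr=214: (3,1) in TLB -> HIT

Answer: MISS MISS HIT HIT HIT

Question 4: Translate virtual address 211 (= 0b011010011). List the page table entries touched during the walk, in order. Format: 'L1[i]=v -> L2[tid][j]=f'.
vaddr = 211 = 0b011010011
Split: l1_idx=3, l2_idx=1, offset=3

Answer: L1[3]=2 -> L2[2][1]=33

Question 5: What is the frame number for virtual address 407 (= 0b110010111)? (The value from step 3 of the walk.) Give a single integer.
vaddr = 407: l1_idx=6, l2_idx=1
L1[6] = 0; L2[0][1] = 20

Answer: 20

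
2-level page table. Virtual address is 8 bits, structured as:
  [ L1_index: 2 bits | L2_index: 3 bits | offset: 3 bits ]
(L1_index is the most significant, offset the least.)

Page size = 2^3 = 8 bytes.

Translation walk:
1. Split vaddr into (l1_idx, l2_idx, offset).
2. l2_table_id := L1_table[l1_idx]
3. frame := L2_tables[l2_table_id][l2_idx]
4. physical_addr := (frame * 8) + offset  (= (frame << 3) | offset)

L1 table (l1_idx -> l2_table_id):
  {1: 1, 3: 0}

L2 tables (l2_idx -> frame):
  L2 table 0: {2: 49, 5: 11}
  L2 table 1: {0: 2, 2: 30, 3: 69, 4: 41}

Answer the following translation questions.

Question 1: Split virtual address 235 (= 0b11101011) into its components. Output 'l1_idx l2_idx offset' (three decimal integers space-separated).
Answer: 3 5 3

Derivation:
vaddr = 235 = 0b11101011
  top 2 bits -> l1_idx = 3
  next 3 bits -> l2_idx = 5
  bottom 3 bits -> offset = 3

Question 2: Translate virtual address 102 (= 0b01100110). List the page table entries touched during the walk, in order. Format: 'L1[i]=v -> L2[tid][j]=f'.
vaddr = 102 = 0b01100110
Split: l1_idx=1, l2_idx=4, offset=6

Answer: L1[1]=1 -> L2[1][4]=41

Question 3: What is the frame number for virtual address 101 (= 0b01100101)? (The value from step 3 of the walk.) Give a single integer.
Answer: 41

Derivation:
vaddr = 101: l1_idx=1, l2_idx=4
L1[1] = 1; L2[1][4] = 41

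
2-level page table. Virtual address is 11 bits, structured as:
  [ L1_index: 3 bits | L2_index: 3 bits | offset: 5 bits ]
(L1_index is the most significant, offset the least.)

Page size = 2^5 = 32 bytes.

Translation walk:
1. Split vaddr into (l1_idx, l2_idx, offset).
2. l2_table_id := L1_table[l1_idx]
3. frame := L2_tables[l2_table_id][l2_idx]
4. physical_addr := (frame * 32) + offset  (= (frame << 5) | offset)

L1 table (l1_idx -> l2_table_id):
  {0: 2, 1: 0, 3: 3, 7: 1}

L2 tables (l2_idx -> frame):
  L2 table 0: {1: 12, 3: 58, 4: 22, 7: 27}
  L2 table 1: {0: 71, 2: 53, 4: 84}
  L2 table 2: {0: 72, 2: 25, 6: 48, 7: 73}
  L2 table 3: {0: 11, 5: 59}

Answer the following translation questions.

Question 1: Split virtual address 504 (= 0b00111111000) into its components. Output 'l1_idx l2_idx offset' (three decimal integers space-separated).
Answer: 1 7 24

Derivation:
vaddr = 504 = 0b00111111000
  top 3 bits -> l1_idx = 1
  next 3 bits -> l2_idx = 7
  bottom 5 bits -> offset = 24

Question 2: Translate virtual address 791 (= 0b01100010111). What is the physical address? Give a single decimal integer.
vaddr = 791 = 0b01100010111
Split: l1_idx=3, l2_idx=0, offset=23
L1[3] = 3
L2[3][0] = 11
paddr = 11 * 32 + 23 = 375

Answer: 375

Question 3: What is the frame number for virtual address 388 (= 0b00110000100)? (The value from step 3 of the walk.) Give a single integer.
vaddr = 388: l1_idx=1, l2_idx=4
L1[1] = 0; L2[0][4] = 22

Answer: 22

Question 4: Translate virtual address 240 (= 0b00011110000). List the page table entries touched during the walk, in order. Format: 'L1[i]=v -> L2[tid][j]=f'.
Answer: L1[0]=2 -> L2[2][7]=73

Derivation:
vaddr = 240 = 0b00011110000
Split: l1_idx=0, l2_idx=7, offset=16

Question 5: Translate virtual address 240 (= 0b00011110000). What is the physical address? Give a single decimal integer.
Answer: 2352

Derivation:
vaddr = 240 = 0b00011110000
Split: l1_idx=0, l2_idx=7, offset=16
L1[0] = 2
L2[2][7] = 73
paddr = 73 * 32 + 16 = 2352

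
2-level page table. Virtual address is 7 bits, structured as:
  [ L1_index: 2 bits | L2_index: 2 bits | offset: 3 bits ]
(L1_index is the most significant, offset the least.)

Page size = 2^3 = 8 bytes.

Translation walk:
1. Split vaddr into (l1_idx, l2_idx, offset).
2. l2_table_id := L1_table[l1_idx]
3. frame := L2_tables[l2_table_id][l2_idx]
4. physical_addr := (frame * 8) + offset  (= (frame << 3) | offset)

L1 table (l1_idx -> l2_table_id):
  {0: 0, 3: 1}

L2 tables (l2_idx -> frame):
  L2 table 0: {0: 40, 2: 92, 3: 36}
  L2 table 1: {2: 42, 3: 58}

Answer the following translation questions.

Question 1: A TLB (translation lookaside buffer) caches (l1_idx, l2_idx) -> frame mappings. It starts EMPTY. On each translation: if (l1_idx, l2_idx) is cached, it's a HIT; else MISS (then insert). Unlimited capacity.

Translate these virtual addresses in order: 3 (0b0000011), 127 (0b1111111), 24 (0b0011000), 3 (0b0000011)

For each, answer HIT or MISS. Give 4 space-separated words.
Answer: MISS MISS MISS HIT

Derivation:
vaddr=3: (0,0) not in TLB -> MISS, insert
vaddr=127: (3,3) not in TLB -> MISS, insert
vaddr=24: (0,3) not in TLB -> MISS, insert
vaddr=3: (0,0) in TLB -> HIT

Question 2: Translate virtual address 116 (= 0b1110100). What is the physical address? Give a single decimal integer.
Answer: 340

Derivation:
vaddr = 116 = 0b1110100
Split: l1_idx=3, l2_idx=2, offset=4
L1[3] = 1
L2[1][2] = 42
paddr = 42 * 8 + 4 = 340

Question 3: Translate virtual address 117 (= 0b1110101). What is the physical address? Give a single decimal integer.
Answer: 341

Derivation:
vaddr = 117 = 0b1110101
Split: l1_idx=3, l2_idx=2, offset=5
L1[3] = 1
L2[1][2] = 42
paddr = 42 * 8 + 5 = 341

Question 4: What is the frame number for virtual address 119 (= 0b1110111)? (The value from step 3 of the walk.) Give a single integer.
vaddr = 119: l1_idx=3, l2_idx=2
L1[3] = 1; L2[1][2] = 42

Answer: 42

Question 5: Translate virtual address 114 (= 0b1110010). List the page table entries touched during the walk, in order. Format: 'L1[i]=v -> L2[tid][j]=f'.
Answer: L1[3]=1 -> L2[1][2]=42

Derivation:
vaddr = 114 = 0b1110010
Split: l1_idx=3, l2_idx=2, offset=2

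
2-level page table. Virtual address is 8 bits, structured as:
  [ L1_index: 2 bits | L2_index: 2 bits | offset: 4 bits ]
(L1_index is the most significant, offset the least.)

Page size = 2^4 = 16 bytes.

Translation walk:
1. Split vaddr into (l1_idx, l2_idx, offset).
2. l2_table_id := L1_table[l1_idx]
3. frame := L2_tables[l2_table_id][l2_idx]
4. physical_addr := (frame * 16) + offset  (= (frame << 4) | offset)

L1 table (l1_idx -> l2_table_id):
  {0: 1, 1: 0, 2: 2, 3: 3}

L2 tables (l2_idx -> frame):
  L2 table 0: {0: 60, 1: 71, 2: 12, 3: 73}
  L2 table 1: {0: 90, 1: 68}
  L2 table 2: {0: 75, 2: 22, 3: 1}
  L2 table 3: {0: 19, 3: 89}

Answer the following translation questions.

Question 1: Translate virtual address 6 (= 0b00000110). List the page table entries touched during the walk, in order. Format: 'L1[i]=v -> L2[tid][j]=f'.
Answer: L1[0]=1 -> L2[1][0]=90

Derivation:
vaddr = 6 = 0b00000110
Split: l1_idx=0, l2_idx=0, offset=6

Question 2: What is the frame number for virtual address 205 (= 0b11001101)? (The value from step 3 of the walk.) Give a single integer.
vaddr = 205: l1_idx=3, l2_idx=0
L1[3] = 3; L2[3][0] = 19

Answer: 19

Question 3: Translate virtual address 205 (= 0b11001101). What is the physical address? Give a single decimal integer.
vaddr = 205 = 0b11001101
Split: l1_idx=3, l2_idx=0, offset=13
L1[3] = 3
L2[3][0] = 19
paddr = 19 * 16 + 13 = 317

Answer: 317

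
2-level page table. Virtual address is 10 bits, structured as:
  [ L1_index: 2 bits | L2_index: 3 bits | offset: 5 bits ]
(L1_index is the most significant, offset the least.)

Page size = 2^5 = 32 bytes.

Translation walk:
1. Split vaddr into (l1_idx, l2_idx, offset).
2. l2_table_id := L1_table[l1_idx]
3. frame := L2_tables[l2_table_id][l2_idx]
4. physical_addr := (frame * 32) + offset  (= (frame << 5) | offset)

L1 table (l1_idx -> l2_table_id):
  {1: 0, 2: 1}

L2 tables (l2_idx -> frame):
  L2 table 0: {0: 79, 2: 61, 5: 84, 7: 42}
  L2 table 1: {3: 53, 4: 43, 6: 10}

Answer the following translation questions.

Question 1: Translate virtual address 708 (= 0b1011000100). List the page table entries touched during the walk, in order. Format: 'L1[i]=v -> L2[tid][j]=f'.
Answer: L1[2]=1 -> L2[1][6]=10

Derivation:
vaddr = 708 = 0b1011000100
Split: l1_idx=2, l2_idx=6, offset=4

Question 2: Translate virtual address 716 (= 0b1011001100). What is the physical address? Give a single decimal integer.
vaddr = 716 = 0b1011001100
Split: l1_idx=2, l2_idx=6, offset=12
L1[2] = 1
L2[1][6] = 10
paddr = 10 * 32 + 12 = 332

Answer: 332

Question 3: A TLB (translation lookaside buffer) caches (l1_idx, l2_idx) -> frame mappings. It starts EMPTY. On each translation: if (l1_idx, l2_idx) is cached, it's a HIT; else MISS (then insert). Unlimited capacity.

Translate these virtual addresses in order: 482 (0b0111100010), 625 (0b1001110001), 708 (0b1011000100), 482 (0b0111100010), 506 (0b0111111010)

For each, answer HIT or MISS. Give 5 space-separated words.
vaddr=482: (1,7) not in TLB -> MISS, insert
vaddr=625: (2,3) not in TLB -> MISS, insert
vaddr=708: (2,6) not in TLB -> MISS, insert
vaddr=482: (1,7) in TLB -> HIT
vaddr=506: (1,7) in TLB -> HIT

Answer: MISS MISS MISS HIT HIT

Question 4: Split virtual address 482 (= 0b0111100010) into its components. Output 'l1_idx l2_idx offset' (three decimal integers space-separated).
Answer: 1 7 2

Derivation:
vaddr = 482 = 0b0111100010
  top 2 bits -> l1_idx = 1
  next 3 bits -> l2_idx = 7
  bottom 5 bits -> offset = 2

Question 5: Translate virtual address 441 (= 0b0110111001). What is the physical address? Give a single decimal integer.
vaddr = 441 = 0b0110111001
Split: l1_idx=1, l2_idx=5, offset=25
L1[1] = 0
L2[0][5] = 84
paddr = 84 * 32 + 25 = 2713

Answer: 2713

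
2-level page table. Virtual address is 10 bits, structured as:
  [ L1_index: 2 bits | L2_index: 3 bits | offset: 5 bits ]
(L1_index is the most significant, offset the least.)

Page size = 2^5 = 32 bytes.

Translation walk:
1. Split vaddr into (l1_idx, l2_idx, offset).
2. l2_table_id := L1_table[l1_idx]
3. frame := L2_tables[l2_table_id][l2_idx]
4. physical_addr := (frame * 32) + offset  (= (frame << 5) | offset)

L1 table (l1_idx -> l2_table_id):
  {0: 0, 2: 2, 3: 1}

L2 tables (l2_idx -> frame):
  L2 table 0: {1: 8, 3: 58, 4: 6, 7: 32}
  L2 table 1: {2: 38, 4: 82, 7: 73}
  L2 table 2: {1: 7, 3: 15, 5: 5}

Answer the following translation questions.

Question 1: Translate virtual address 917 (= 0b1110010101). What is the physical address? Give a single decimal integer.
vaddr = 917 = 0b1110010101
Split: l1_idx=3, l2_idx=4, offset=21
L1[3] = 1
L2[1][4] = 82
paddr = 82 * 32 + 21 = 2645

Answer: 2645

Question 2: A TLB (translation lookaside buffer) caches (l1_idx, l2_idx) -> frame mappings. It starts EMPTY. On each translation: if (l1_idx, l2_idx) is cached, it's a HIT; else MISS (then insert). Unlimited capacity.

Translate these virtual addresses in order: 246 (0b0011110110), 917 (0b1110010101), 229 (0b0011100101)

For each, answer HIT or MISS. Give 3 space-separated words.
vaddr=246: (0,7) not in TLB -> MISS, insert
vaddr=917: (3,4) not in TLB -> MISS, insert
vaddr=229: (0,7) in TLB -> HIT

Answer: MISS MISS HIT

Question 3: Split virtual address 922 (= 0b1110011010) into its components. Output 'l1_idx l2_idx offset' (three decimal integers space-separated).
vaddr = 922 = 0b1110011010
  top 2 bits -> l1_idx = 3
  next 3 bits -> l2_idx = 4
  bottom 5 bits -> offset = 26

Answer: 3 4 26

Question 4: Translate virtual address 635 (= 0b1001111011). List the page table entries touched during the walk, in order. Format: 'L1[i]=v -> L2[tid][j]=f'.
Answer: L1[2]=2 -> L2[2][3]=15

Derivation:
vaddr = 635 = 0b1001111011
Split: l1_idx=2, l2_idx=3, offset=27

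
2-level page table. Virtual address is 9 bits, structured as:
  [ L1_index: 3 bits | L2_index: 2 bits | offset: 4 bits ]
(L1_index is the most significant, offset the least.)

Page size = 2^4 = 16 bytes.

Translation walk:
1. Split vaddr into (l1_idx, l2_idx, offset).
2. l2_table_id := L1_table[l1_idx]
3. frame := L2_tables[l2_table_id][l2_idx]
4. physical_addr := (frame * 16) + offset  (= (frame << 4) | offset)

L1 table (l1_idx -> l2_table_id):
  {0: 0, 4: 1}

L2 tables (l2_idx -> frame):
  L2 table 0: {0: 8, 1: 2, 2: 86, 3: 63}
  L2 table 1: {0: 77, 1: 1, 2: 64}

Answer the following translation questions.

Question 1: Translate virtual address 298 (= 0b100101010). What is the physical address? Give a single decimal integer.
vaddr = 298 = 0b100101010
Split: l1_idx=4, l2_idx=2, offset=10
L1[4] = 1
L2[1][2] = 64
paddr = 64 * 16 + 10 = 1034

Answer: 1034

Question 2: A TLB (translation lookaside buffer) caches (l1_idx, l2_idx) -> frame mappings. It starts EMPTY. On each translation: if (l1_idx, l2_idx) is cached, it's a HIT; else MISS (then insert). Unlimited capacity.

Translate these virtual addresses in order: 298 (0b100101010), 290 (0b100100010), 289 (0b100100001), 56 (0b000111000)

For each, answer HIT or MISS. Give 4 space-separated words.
vaddr=298: (4,2) not in TLB -> MISS, insert
vaddr=290: (4,2) in TLB -> HIT
vaddr=289: (4,2) in TLB -> HIT
vaddr=56: (0,3) not in TLB -> MISS, insert

Answer: MISS HIT HIT MISS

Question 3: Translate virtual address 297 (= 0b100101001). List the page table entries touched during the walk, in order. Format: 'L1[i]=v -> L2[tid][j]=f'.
vaddr = 297 = 0b100101001
Split: l1_idx=4, l2_idx=2, offset=9

Answer: L1[4]=1 -> L2[1][2]=64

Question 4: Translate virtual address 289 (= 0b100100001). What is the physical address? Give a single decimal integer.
vaddr = 289 = 0b100100001
Split: l1_idx=4, l2_idx=2, offset=1
L1[4] = 1
L2[1][2] = 64
paddr = 64 * 16 + 1 = 1025

Answer: 1025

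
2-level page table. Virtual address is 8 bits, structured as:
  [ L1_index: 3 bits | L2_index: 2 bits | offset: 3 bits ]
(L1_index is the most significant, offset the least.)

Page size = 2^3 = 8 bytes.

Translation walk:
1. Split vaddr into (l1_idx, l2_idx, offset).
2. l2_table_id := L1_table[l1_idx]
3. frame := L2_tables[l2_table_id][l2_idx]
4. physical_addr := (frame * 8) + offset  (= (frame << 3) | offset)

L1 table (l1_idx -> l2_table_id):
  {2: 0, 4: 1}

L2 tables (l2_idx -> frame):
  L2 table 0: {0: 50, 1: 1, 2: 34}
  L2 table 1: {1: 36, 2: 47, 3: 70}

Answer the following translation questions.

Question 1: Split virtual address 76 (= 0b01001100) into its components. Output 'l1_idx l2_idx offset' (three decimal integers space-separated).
vaddr = 76 = 0b01001100
  top 3 bits -> l1_idx = 2
  next 2 bits -> l2_idx = 1
  bottom 3 bits -> offset = 4

Answer: 2 1 4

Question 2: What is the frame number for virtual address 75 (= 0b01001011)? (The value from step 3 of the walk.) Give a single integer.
Answer: 1

Derivation:
vaddr = 75: l1_idx=2, l2_idx=1
L1[2] = 0; L2[0][1] = 1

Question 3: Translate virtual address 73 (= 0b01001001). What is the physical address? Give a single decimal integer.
vaddr = 73 = 0b01001001
Split: l1_idx=2, l2_idx=1, offset=1
L1[2] = 0
L2[0][1] = 1
paddr = 1 * 8 + 1 = 9

Answer: 9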